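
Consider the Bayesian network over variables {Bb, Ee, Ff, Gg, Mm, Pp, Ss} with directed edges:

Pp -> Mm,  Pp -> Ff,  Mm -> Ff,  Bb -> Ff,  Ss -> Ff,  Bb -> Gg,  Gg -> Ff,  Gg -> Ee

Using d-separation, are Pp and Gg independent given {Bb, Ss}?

We examine all 4 paths between Pp and Gg:
  1. Pp → Ff ← Bb → Gg — Ff:collider[blocks]; Bb:fork[blocks] ⇒ blocked
  2. Pp → Ff ← Gg — Ff:collider[blocks] ⇒ blocked
  3. Pp → Mm → Ff ← Bb → Gg — Mm:chain[open]; Ff:collider[blocks]; Bb:fork[blocks] ⇒ blocked
  4. Pp → Mm → Ff ← Gg — Mm:chain[open]; Ff:collider[blocks] ⇒ blocked
All paths are blocked; Pp ⊥ Gg | {Bb, Ss} holds.

Yes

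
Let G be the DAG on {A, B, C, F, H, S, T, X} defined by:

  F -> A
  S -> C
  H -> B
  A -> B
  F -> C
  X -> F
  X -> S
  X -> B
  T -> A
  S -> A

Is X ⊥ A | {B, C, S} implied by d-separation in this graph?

No

There are 5 undirected paths between X and A; checking each against the conditioning set {B, C, S}:
Path 1: X → B ← A
  B is a collider and B is conditioned on, which opens it — no node blocks this path, so it is active.
Path 2: X → S → C ← F → A
  S is a chain here and S is conditioned on, so the path is blocked at S.
Path 3: X → S → A
  S is a chain here and S is conditioned on, so the path is blocked at S.
Path 4: X → F → C ← S → A
  S is a fork here and S is conditioned on, so the path is blocked at S.
Path 5: X → F → A
  F is a chain and F is not conditioned on — no node blocks this path, so it is active.
Since the path X → B ← A is active, X and A are not d-separated given {B, C, S}.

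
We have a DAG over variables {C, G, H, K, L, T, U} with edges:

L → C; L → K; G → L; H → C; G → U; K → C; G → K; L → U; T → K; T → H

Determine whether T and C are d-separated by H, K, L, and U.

Yes — T and C are d-separated given {H, K, L, U}.

5 paths connect T and C; each must be blocked for d-separation to hold:
Path 1: T → H → C
  H is a chain here and H is conditioned on, so the path is blocked at H.
Path 2: T → K ← L → C
  L is a fork here and L is conditioned on, so the path is blocked at L.
Path 3: T → K ← G → L → C
  L is a chain here and L is conditioned on, so the path is blocked at L.
Path 4: T → K ← G → U ← L → C
  L is a fork here and L is conditioned on, so the path is blocked at L.
Path 5: T → K → C
  K is a chain here and K is conditioned on, so the path is blocked at K.
Every path is blocked, so T and C are d-separated given {H, K, L, U}.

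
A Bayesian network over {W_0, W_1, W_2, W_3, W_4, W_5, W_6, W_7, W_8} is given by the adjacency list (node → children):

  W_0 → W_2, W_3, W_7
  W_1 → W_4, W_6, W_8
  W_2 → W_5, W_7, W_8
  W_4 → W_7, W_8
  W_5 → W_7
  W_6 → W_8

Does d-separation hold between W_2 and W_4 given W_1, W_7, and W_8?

No

There are 6 undirected paths between W_2 and W_4; checking each against the conditioning set {W_1, W_7, W_8}:
Path 1: W_2 → W_7 ← W_4
  W_7 is a collider and W_7 is conditioned on, which opens it — no node blocks this path, so it is active.
Path 2: W_2 → W_5 → W_7 ← W_4
  W_5 is a chain and W_5 is not conditioned on; W_7 is a collider and W_7 is conditioned on, which opens it — no node blocks this path, so it is active.
Path 3: W_2 ← W_0 → W_7 ← W_4
  W_0 is a fork and W_0 is not conditioned on; W_7 is a collider and W_7 is conditioned on, which opens it — no node blocks this path, so it is active.
Path 4: W_2 → W_8 ← W_1 → W_4
  W_1 is a fork here and W_1 is conditioned on, so the path is blocked at W_1.
Path 5: W_2 → W_8 ← W_4
  W_8 is a collider and W_8 is conditioned on, which opens it — no node blocks this path, so it is active.
Path 6: W_2 → W_8 ← W_6 ← W_1 → W_4
  W_1 is a fork here and W_1 is conditioned on, so the path is blocked at W_1.
Because an active path exists, W_2 and W_4 are not d-separated.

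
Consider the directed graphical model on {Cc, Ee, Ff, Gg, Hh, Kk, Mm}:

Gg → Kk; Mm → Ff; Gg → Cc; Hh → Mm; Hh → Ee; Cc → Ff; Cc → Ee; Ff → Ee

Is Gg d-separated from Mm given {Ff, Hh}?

We examine all 4 paths between Gg and Mm:
Path 1: Gg → Cc → Ff ← Mm
  Cc is a chain and Cc is not conditioned on; Ff is a collider and Ff is conditioned on, which opens it — no node blocks this path, so it is active.
Path 2: Gg → Cc → Ff → Ee ← Hh → Mm
  Ff is a chain here and Ff is conditioned on, so the path is blocked at Ff.
Path 3: Gg → Cc → Ee ← Hh → Mm
  Ee is a collider here and neither Ee nor any of its descendants is conditioned on, so the collider stays closed — the path is blocked at Ee.
Path 4: Gg → Cc → Ee ← Ff ← Mm
  Ee is a collider here and neither Ee nor any of its descendants is conditioned on, so the collider stays closed — the path is blocked at Ee.
At least one path is unblocked, so d-separation fails.

No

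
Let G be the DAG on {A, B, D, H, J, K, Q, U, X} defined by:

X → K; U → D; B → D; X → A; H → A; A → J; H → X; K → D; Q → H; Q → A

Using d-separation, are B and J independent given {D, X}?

We examine all 3 paths between B and J:
Path 1: B → D ← K ← X ← H ← Q → A → J
  X is a chain here and X is conditioned on, so the path is blocked at X.
Path 2: B → D ← K ← X ← H → A → J
  X is a chain here and X is conditioned on, so the path is blocked at X.
Path 3: B → D ← K ← X → A → J
  X is a fork here and X is conditioned on, so the path is blocked at X.
All paths are blocked; B ⊥ J | {D, X} holds.

Yes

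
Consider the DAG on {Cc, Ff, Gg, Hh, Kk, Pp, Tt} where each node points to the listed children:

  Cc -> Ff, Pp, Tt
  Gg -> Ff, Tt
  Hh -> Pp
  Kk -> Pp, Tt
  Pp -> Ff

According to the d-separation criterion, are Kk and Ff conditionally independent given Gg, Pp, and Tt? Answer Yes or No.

No

Enumerating the 6 paths from Kk to Ff and testing each for blocking by {Gg, Pp, Tt}:
  1. Kk → Pp ← Cc → Tt ← Gg → Ff — Pp:collider[open]; Cc:fork[open]; Tt:collider[open]; Gg:fork[blocks] ⇒ blocked
  2. Kk → Pp ← Cc → Ff — Pp:collider[open]; Cc:fork[open] ⇒ active
  3. Kk → Pp → Ff — Pp:chain[blocks] ⇒ blocked
  4. Kk → Tt ← Cc → Pp → Ff — Tt:collider[open]; Cc:fork[open]; Pp:chain[blocks] ⇒ blocked
  5. Kk → Tt ← Cc → Ff — Tt:collider[open]; Cc:fork[open] ⇒ active
  6. Kk → Tt ← Gg → Ff — Tt:collider[open]; Gg:fork[blocks] ⇒ blocked
Because an active path exists, Kk and Ff are not d-separated.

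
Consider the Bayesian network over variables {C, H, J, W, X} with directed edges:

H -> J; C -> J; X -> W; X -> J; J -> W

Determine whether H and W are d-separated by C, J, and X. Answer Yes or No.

Yes

2 paths connect H and W; each must be blocked for d-separation to hold:
Path 1: H → J → W
  J is a chain here and J is conditioned on, so the path is blocked at J.
Path 2: H → J ← X → W
  X is a fork here and X is conditioned on, so the path is blocked at X.
All paths are blocked; H ⊥ W | {C, J, X} holds.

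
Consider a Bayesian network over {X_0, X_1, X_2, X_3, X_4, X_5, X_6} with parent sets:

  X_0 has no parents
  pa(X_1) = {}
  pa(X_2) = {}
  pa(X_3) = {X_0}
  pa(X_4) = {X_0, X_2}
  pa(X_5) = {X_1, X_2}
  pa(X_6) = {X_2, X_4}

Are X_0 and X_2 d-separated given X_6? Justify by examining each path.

No

Enumerating the 2 paths from X_0 to X_2 and testing each for blocking by {X_6}:
Path 1: X_0 → X_4 → X_6 ← X_2
  X_4 is a chain and X_4 is not conditioned on; X_6 is a collider and X_6 is conditioned on, which opens it — no node blocks this path, so it is active.
Path 2: X_0 → X_4 ← X_2
  X_4 is a collider and its descendant X_6 is conditioned on, which opens it — no node blocks this path, so it is active.
At least one path is unblocked, so d-separation fails.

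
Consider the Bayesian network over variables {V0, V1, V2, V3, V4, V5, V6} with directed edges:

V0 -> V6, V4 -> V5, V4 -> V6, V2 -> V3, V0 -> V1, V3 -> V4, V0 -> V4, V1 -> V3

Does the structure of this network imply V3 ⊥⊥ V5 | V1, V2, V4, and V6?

Yes — V3 and V5 are d-separated given {V1, V2, V4, V6}.

We examine all 3 paths between V3 and V5:
  1. V3 → V4 → V5 — V4:chain[blocks] ⇒ blocked
  2. V3 ← V1 ← V0 → V4 → V5 — V1:chain[blocks]; V0:fork[open]; V4:chain[blocks] ⇒ blocked
  3. V3 ← V1 ← V0 → V6 ← V4 → V5 — V1:chain[blocks]; V0:fork[open]; V6:collider[open]; V4:fork[blocks] ⇒ blocked
All paths are blocked; V3 ⊥ V5 | {V1, V2, V4, V6} holds.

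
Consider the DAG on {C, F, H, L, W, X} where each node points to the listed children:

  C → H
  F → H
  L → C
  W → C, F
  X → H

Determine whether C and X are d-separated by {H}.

No

2 paths connect C and X; each must be blocked for d-separation to hold:
  1. C → H ← X — H:collider[open] ⇒ active
  2. C ← W → F → H ← X — W:fork[open]; F:chain[open]; H:collider[open] ⇒ active
Because an active path exists, C and X are not d-separated.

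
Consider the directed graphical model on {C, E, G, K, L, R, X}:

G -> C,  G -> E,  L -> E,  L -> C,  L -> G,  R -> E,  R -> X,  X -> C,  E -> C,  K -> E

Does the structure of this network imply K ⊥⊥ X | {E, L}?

There are 6 undirected paths between K and X; checking each against the conditioning set {E, L}:
Path 1: K → E → C ← X
  E is a chain here and E is conditioned on, so the path is blocked at E.
Path 2: K → E ← R → X
  E is a collider and E is conditioned on, which opens it; R is a fork and R is not conditioned on — no node blocks this path, so it is active.
Path 3: K → E ← G → C ← X
  C is a collider here and neither C nor any of its descendants is conditioned on, so the collider stays closed — the path is blocked at C.
Path 4: K → E ← G ← L → C ← X
  L is a fork here and L is conditioned on, so the path is blocked at L.
Path 5: K → E ← L → C ← X
  L is a fork here and L is conditioned on, so the path is blocked at L.
Path 6: K → E ← L → G → C ← X
  L is a fork here and L is conditioned on, so the path is blocked at L.
Because an active path exists, K and X are not d-separated.

No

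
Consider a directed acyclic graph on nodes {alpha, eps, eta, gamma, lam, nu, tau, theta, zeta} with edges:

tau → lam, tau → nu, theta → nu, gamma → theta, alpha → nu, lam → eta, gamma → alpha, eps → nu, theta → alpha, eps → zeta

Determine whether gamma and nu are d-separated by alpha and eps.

There are 4 undirected paths between gamma and nu; checking each against the conditioning set {alpha, eps}:
Path 1: gamma → theta → nu
  theta is a chain and theta is not conditioned on — no node blocks this path, so it is active.
Path 2: gamma → theta → alpha → nu
  alpha is a chain here and alpha is conditioned on, so the path is blocked at alpha.
Path 3: gamma → alpha ← theta → nu
  alpha is a collider and alpha is conditioned on, which opens it; theta is a fork and theta is not conditioned on — no node blocks this path, so it is active.
Path 4: gamma → alpha → nu
  alpha is a chain here and alpha is conditioned on, so the path is blocked at alpha.
Since the path gamma → theta → nu is active, gamma and nu are not d-separated given {alpha, eps}.

No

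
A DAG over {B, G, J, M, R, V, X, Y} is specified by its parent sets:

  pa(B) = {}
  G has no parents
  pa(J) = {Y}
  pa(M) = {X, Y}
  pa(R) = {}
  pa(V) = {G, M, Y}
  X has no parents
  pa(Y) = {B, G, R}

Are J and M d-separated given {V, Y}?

Yes

3 paths connect J and M; each must be blocked for d-separation to hold:
  1. J ← Y → V ← M — Y:fork[blocks]; V:collider[open] ⇒ blocked
  2. J ← Y → M — Y:fork[blocks] ⇒ blocked
  3. J ← Y ← G → V ← M — Y:chain[blocks]; G:fork[open]; V:collider[open] ⇒ blocked
Since every path is blocked, d-separation holds.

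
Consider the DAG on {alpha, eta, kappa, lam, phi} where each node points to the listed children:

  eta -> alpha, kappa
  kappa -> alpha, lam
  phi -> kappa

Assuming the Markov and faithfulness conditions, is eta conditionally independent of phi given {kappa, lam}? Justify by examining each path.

No

2 paths connect eta and phi; each must be blocked for d-separation to hold:
Path 1: eta → kappa ← phi
  kappa is a collider and kappa is conditioned on, which opens it — no node blocks this path, so it is active.
Path 2: eta → alpha ← kappa ← phi
  alpha is a collider here and neither alpha nor any of its descendants is conditioned on, so the collider stays closed — the path is blocked at alpha.
Since the path eta → kappa ← phi is active, eta and phi are not d-separated given {kappa, lam}.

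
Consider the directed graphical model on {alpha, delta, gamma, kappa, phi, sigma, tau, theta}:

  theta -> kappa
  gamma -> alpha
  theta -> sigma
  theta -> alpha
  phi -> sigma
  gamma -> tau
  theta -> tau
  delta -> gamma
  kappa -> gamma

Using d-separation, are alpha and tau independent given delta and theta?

No

We examine all 4 paths between alpha and tau:
Path 1: alpha ← theta → kappa → gamma → tau
  theta is a fork here and theta is conditioned on, so the path is blocked at theta.
Path 2: alpha ← theta → tau
  theta is a fork here and theta is conditioned on, so the path is blocked at theta.
Path 3: alpha ← gamma ← kappa ← theta → tau
  theta is a fork here and theta is conditioned on, so the path is blocked at theta.
Path 4: alpha ← gamma → tau
  gamma is a fork and gamma is not conditioned on — no node blocks this path, so it is active.
At least one path is unblocked, so d-separation fails.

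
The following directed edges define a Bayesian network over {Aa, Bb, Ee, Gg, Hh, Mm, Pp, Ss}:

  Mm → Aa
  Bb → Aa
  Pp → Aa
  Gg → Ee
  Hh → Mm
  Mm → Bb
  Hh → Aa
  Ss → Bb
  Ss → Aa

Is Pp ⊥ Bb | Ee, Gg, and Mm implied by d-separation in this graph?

4 paths connect Pp and Bb; each must be blocked for d-separation to hold:
  1. Pp → Aa ← Ss → Bb — Aa:collider[blocks]; Ss:fork[open] ⇒ blocked
  2. Pp → Aa ← Bb — Aa:collider[blocks] ⇒ blocked
  3. Pp → Aa ← Hh → Mm → Bb — Aa:collider[blocks]; Hh:fork[open]; Mm:chain[blocks] ⇒ blocked
  4. Pp → Aa ← Mm → Bb — Aa:collider[blocks]; Mm:fork[blocks] ⇒ blocked
Every path is blocked, so Pp and Bb are d-separated given {Ee, Gg, Mm}.

Yes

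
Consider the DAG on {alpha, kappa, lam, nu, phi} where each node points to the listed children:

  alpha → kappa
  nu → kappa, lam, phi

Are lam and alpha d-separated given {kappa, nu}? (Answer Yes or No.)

Yes

The only undirected path from lam to alpha is:
Path 1: lam ← nu → kappa ← alpha
  nu is a fork here and nu is conditioned on, so the path is blocked at nu.
Since every path is blocked, d-separation holds.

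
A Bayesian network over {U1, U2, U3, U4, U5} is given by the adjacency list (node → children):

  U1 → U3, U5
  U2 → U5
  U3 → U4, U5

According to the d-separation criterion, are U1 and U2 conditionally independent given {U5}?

There are 2 undirected paths between U1 and U2; checking each against the conditioning set {U5}:
Path 1: U1 → U5 ← U2
  U5 is a collider and U5 is conditioned on, which opens it — no node blocks this path, so it is active.
Path 2: U1 → U3 → U5 ← U2
  U3 is a chain and U3 is not conditioned on; U5 is a collider and U5 is conditioned on, which opens it — no node blocks this path, so it is active.
Since the path U1 → U5 ← U2 is active, U1 and U2 are not d-separated given {U5}.

No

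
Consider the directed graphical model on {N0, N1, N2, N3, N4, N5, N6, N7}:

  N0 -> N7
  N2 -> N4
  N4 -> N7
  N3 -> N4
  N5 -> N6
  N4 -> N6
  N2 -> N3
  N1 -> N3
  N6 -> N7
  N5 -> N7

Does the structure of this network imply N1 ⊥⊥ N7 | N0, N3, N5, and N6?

No — N1 and N7 are not d-separated given {N0, N3, N5, N6}.

We examine all 6 paths between N1 and N7:
Path 1: N1 → N3 → N4 → N7
  N3 is a chain here and N3 is conditioned on, so the path is blocked at N3.
Path 2: N1 → N3 → N4 → N6 ← N5 → N7
  N3 is a chain here and N3 is conditioned on, so the path is blocked at N3.
Path 3: N1 → N3 → N4 → N6 → N7
  N3 is a chain here and N3 is conditioned on, so the path is blocked at N3.
Path 4: N1 → N3 ← N2 → N4 → N7
  N3 is a collider and N3 is conditioned on, which opens it; N2 is a fork and N2 is not conditioned on; N4 is a chain and N4 is not conditioned on — no node blocks this path, so it is active.
Path 5: N1 → N3 ← N2 → N4 → N6 ← N5 → N7
  N5 is a fork here and N5 is conditioned on, so the path is blocked at N5.
Path 6: N1 → N3 ← N2 → N4 → N6 → N7
  N6 is a chain here and N6 is conditioned on, so the path is blocked at N6.
Because an active path exists, N1 and N7 are not d-separated.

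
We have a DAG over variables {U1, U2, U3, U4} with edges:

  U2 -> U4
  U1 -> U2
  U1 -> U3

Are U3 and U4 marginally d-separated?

There is one path between U3 and U4:
Path 1: U3 ← U1 → U2 → U4
  U1 is a fork and U1 is not conditioned on; U2 is a chain and U2 is not conditioned on — no node blocks this path, so it is active.
At least one path is unblocked, so d-separation fails.

No — U3 and U4 are not d-separated given ∅.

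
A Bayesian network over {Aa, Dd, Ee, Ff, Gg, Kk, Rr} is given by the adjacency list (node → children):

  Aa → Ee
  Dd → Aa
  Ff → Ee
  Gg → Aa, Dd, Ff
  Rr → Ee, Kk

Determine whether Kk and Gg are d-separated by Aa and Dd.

Yes

There are 3 undirected paths between Kk and Gg; checking each against the conditioning set {Aa, Dd}:
Path 1: Kk ← Rr → Ee ← Aa ← Dd ← Gg
  Ee is a collider here and neither Ee nor any of its descendants is conditioned on, so the collider stays closed — the path is blocked at Ee.
Path 2: Kk ← Rr → Ee ← Aa ← Gg
  Ee is a collider here and neither Ee nor any of its descendants is conditioned on, so the collider stays closed — the path is blocked at Ee.
Path 3: Kk ← Rr → Ee ← Ff ← Gg
  Ee is a collider here and neither Ee nor any of its descendants is conditioned on, so the collider stays closed — the path is blocked at Ee.
Every path is blocked, so Kk and Gg are d-separated given {Aa, Dd}.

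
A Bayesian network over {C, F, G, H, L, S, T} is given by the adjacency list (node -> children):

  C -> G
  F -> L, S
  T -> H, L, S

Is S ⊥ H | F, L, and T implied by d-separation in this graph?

We examine all 2 paths between S and H:
Path 1: S ← F → L ← T → H
  F is a fork here and F is conditioned on, so the path is blocked at F.
Path 2: S ← T → H
  T is a fork here and T is conditioned on, so the path is blocked at T.
All paths are blocked; S ⊥ H | {F, L, T} holds.

Yes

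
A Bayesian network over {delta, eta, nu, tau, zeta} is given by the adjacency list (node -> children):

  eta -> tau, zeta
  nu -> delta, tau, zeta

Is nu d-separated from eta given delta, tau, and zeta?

There are 2 undirected paths between nu and eta; checking each against the conditioning set {delta, tau, zeta}:
  1. nu → tau ← eta — tau:collider[open] ⇒ active
  2. nu → zeta ← eta — zeta:collider[open] ⇒ active
Since the path nu → tau ← eta is active, nu and eta are not d-separated given {delta, tau, zeta}.

No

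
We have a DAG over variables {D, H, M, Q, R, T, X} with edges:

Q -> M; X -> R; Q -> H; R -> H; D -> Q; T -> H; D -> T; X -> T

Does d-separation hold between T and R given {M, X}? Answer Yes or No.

We examine all 3 paths between T and R:
  1. T → H ← R — H:collider[blocks] ⇒ blocked
  2. T ← D → Q → H ← R — D:fork[open]; Q:chain[open]; H:collider[blocks] ⇒ blocked
  3. T ← X → R — X:fork[blocks] ⇒ blocked
Every path is blocked, so T and R are d-separated given {M, X}.

Yes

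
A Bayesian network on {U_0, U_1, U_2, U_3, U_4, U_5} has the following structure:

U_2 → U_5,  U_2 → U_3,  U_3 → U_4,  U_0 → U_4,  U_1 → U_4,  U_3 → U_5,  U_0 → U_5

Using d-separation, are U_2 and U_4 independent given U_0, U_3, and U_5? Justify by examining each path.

Yes

We examine all 4 paths between U_2 and U_4:
  1. U_2 → U_5 ← U_3 → U_4 — U_5:collider[open]; U_3:fork[blocks] ⇒ blocked
  2. U_2 → U_5 ← U_0 → U_4 — U_5:collider[open]; U_0:fork[blocks] ⇒ blocked
  3. U_2 → U_3 → U_5 ← U_0 → U_4 — U_3:chain[blocks]; U_5:collider[open]; U_0:fork[blocks] ⇒ blocked
  4. U_2 → U_3 → U_4 — U_3:chain[blocks] ⇒ blocked
Since every path is blocked, d-separation holds.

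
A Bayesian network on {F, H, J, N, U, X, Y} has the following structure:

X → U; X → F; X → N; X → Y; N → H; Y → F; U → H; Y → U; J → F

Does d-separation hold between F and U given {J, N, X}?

Enumerating the 6 paths from F to U and testing each for blocking by {J, N, X}:
Path 1: F ← X → N → H ← U
  X is a fork here and X is conditioned on, so the path is blocked at X.
Path 2: F ← X → Y → U
  X is a fork here and X is conditioned on, so the path is blocked at X.
Path 3: F ← X → U
  X is a fork here and X is conditioned on, so the path is blocked at X.
Path 4: F ← Y ← X → N → H ← U
  X is a fork here and X is conditioned on, so the path is blocked at X.
Path 5: F ← Y ← X → U
  X is a fork here and X is conditioned on, so the path is blocked at X.
Path 6: F ← Y → U
  Y is a fork and Y is not conditioned on — no node blocks this path, so it is active.
At least one path is unblocked, so d-separation fails.

No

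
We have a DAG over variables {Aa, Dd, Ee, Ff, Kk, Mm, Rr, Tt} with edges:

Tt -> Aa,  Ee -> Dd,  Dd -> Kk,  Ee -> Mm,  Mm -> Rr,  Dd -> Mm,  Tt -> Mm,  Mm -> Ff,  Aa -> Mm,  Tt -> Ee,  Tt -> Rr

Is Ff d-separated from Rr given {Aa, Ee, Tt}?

No

There are 5 undirected paths between Ff and Rr; checking each against the conditioning set {Aa, Ee, Tt}:
Path 1: Ff ← Mm → Rr
  Mm is a fork and Mm is not conditioned on — no node blocks this path, so it is active.
Path 2: Ff ← Mm ← Tt → Rr
  Tt is a fork here and Tt is conditioned on, so the path is blocked at Tt.
Path 3: Ff ← Mm ← Dd ← Ee ← Tt → Rr
  Ee is a chain here and Ee is conditioned on, so the path is blocked at Ee.
Path 4: Ff ← Mm ← Aa ← Tt → Rr
  Aa is a chain here and Aa is conditioned on, so the path is blocked at Aa.
Path 5: Ff ← Mm ← Ee ← Tt → Rr
  Ee is a chain here and Ee is conditioned on, so the path is blocked at Ee.
Because an active path exists, Ff and Rr are not d-separated.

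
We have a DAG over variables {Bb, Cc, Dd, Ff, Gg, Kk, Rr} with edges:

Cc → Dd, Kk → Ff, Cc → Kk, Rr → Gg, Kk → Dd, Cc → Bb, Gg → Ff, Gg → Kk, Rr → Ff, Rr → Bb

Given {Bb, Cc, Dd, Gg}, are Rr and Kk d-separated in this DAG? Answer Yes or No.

6 paths connect Rr and Kk; each must be blocked for d-separation to hold:
Path 1: Rr → Bb ← Cc → Kk
  Cc is a fork here and Cc is conditioned on, so the path is blocked at Cc.
Path 2: Rr → Bb ← Cc → Dd ← Kk
  Cc is a fork here and Cc is conditioned on, so the path is blocked at Cc.
Path 3: Rr → Gg → Kk
  Gg is a chain here and Gg is conditioned on, so the path is blocked at Gg.
Path 4: Rr → Gg → Ff ← Kk
  Gg is a chain here and Gg is conditioned on, so the path is blocked at Gg.
Path 5: Rr → Ff ← Gg → Kk
  Ff is a collider here and neither Ff nor any of its descendants is conditioned on, so the collider stays closed — the path is blocked at Ff.
Path 6: Rr → Ff ← Kk
  Ff is a collider here and neither Ff nor any of its descendants is conditioned on, so the collider stays closed — the path is blocked at Ff.
Every path is blocked, so Rr and Kk are d-separated given {Bb, Cc, Dd, Gg}.

Yes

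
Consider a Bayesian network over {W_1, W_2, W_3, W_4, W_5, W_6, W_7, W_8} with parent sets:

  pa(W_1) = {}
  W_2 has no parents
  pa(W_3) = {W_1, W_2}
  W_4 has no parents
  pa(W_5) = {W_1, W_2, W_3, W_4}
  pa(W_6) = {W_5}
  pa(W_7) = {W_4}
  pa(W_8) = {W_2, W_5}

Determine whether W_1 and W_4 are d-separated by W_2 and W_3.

4 paths connect W_1 and W_4; each must be blocked for d-separation to hold:
Path 1: W_1 → W_3 → W_5 ← W_4
  W_3 is a chain here and W_3 is conditioned on, so the path is blocked at W_3.
Path 2: W_1 → W_3 ← W_2 → W_5 ← W_4
  W_2 is a fork here and W_2 is conditioned on, so the path is blocked at W_2.
Path 3: W_1 → W_3 ← W_2 → W_8 ← W_5 ← W_4
  W_2 is a fork here and W_2 is conditioned on, so the path is blocked at W_2.
Path 4: W_1 → W_5 ← W_4
  W_5 is a collider here and neither W_5 nor any of its descendants is conditioned on, so the collider stays closed — the path is blocked at W_5.
All paths are blocked; W_1 ⊥ W_4 | {W_2, W_3} holds.

Yes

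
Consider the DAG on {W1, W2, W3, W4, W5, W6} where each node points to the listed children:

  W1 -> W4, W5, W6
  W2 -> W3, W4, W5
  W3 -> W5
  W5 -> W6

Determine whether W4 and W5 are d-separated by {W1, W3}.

4 paths connect W4 and W5; each must be blocked for d-separation to hold:
  1. W4 ← W1 → W5 — W1:fork[blocks] ⇒ blocked
  2. W4 ← W1 → W6 ← W5 — W1:fork[blocks]; W6:collider[blocks] ⇒ blocked
  3. W4 ← W2 → W5 — W2:fork[open] ⇒ active
  4. W4 ← W2 → W3 → W5 — W2:fork[open]; W3:chain[blocks] ⇒ blocked
Because an active path exists, W4 and W5 are not d-separated.

No — W4 and W5 are not d-separated given {W1, W3}.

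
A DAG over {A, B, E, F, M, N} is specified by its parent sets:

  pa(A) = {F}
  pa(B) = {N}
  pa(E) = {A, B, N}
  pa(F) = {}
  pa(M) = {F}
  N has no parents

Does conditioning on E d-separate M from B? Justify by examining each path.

No — M and B are not d-separated given {E}.

There are 2 undirected paths between M and B; checking each against the conditioning set {E}:
Path 1: M ← F → A → E ← B
  F is a fork and F is not conditioned on; A is a chain and A is not conditioned on; E is a collider and E is conditioned on, which opens it — no node blocks this path, so it is active.
Path 2: M ← F → A → E ← N → B
  F is a fork and F is not conditioned on; A is a chain and A is not conditioned on; E is a collider and E is conditioned on, which opens it; N is a fork and N is not conditioned on — no node blocks this path, so it is active.
Since the path M ← F → A → E ← B is active, M and B are not d-separated given {E}.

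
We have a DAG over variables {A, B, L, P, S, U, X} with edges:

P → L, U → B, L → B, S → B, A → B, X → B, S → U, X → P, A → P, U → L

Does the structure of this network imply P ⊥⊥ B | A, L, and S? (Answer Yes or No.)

No

Enumerating the 5 paths from P to B and testing each for blocking by {A, L, S}:
  1. P → L → B — L:chain[blocks] ⇒ blocked
  2. P → L ← U → B — L:collider[open]; U:fork[open] ⇒ active
  3. P → L ← U ← S → B — L:collider[open]; U:chain[open]; S:fork[blocks] ⇒ blocked
  4. P ← A → B — A:fork[blocks] ⇒ blocked
  5. P ← X → B — X:fork[open] ⇒ active
Since the path P → L ← U → B is active, P and B are not d-separated given {A, L, S}.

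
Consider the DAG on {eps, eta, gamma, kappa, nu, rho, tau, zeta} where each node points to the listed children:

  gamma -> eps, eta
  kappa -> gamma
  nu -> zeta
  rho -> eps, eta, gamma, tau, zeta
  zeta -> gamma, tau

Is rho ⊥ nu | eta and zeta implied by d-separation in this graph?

5 paths connect rho and nu; each must be blocked for d-separation to hold:
Path 1: rho → tau ← zeta ← nu
  tau is a collider here and neither tau nor any of its descendants is conditioned on, so the collider stays closed — the path is blocked at tau.
Path 2: rho → gamma ← zeta ← nu
  zeta is a chain here and zeta is conditioned on, so the path is blocked at zeta.
Path 3: rho → zeta ← nu
  zeta is a collider and zeta is conditioned on, which opens it — no node blocks this path, so it is active.
Path 4: rho → eta ← gamma ← zeta ← nu
  zeta is a chain here and zeta is conditioned on, so the path is blocked at zeta.
Path 5: rho → eps ← gamma ← zeta ← nu
  eps is a collider here and neither eps nor any of its descendants is conditioned on, so the collider stays closed — the path is blocked at eps.
Since the path rho → zeta ← nu is active, rho and nu are not d-separated given {eta, zeta}.

No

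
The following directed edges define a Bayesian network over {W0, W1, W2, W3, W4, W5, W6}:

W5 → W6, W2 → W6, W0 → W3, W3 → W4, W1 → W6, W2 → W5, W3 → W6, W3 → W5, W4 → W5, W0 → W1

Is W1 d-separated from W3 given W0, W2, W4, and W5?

There are 6 undirected paths between W1 and W3; checking each against the conditioning set {W0, W2, W4, W5}:
Path 1: W1 → W6 ← W2 → W5 ← W4 ← W3
  W6 is a collider here and neither W6 nor any of its descendants is conditioned on, so the collider stays closed — the path is blocked at W6.
Path 2: W1 → W6 ← W2 → W5 ← W3
  W6 is a collider here and neither W6 nor any of its descendants is conditioned on, so the collider stays closed — the path is blocked at W6.
Path 3: W1 → W6 ← W3
  W6 is a collider here and neither W6 nor any of its descendants is conditioned on, so the collider stays closed — the path is blocked at W6.
Path 4: W1 → W6 ← W5 ← W4 ← W3
  W6 is a collider here and neither W6 nor any of its descendants is conditioned on, so the collider stays closed — the path is blocked at W6.
Path 5: W1 → W6 ← W5 ← W3
  W6 is a collider here and neither W6 nor any of its descendants is conditioned on, so the collider stays closed — the path is blocked at W6.
Path 6: W1 ← W0 → W3
  W0 is a fork here and W0 is conditioned on, so the path is blocked at W0.
Since every path is blocked, d-separation holds.

Yes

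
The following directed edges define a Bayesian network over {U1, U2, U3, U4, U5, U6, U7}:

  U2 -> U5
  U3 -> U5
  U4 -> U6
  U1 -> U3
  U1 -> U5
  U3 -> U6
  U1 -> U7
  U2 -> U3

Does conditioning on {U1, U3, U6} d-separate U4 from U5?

Yes

There are 3 undirected paths between U4 and U5; checking each against the conditioning set {U1, U3, U6}:
  1. U4 → U6 ← U3 ← U2 → U5 — U6:collider[open]; U3:chain[blocks]; U2:fork[open] ⇒ blocked
  2. U4 → U6 ← U3 → U5 — U6:collider[open]; U3:fork[blocks] ⇒ blocked
  3. U4 → U6 ← U3 ← U1 → U5 — U6:collider[open]; U3:chain[blocks]; U1:fork[blocks] ⇒ blocked
Since every path is blocked, d-separation holds.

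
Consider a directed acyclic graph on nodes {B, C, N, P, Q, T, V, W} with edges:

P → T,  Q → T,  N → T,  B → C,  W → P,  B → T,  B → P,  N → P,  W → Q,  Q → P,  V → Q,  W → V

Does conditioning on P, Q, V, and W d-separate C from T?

No

We examine all 6 paths between C and T:
Path 1: C ← B → T
  B is a fork and B is not conditioned on — no node blocks this path, so it is active.
Path 2: C ← B → P → T
  P is a chain here and P is conditioned on, so the path is blocked at P.
Path 3: C ← B → P ← N → T
  B is a fork and B is not conditioned on; P is a collider and P is conditioned on, which opens it; N is a fork and N is not conditioned on — no node blocks this path, so it is active.
Path 4: C ← B → P ← Q → T
  Q is a fork here and Q is conditioned on, so the path is blocked at Q.
Path 5: C ← B → P ← W → V → Q → T
  W is a fork here and W is conditioned on, so the path is blocked at W.
Path 6: C ← B → P ← W → Q → T
  W is a fork here and W is conditioned on, so the path is blocked at W.
At least one path is unblocked, so d-separation fails.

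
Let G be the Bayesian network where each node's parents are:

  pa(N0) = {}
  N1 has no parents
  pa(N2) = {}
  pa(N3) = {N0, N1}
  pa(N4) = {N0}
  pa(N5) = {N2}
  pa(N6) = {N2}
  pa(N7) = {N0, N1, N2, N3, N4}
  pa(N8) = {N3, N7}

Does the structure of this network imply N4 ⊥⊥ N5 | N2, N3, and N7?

Yes

5 paths connect N4 and N5; each must be blocked for d-separation to hold:
Path 1: N4 ← N0 → N7 ← N2 → N5
  N2 is a fork here and N2 is conditioned on, so the path is blocked at N2.
Path 2: N4 ← N0 → N3 → N7 ← N2 → N5
  N3 is a chain here and N3 is conditioned on, so the path is blocked at N3.
Path 3: N4 ← N0 → N3 ← N1 → N7 ← N2 → N5
  N2 is a fork here and N2 is conditioned on, so the path is blocked at N2.
Path 4: N4 ← N0 → N3 → N8 ← N7 ← N2 → N5
  N3 is a chain here and N3 is conditioned on, so the path is blocked at N3.
Path 5: N4 → N7 ← N2 → N5
  N2 is a fork here and N2 is conditioned on, so the path is blocked at N2.
All paths are blocked; N4 ⊥ N5 | {N2, N3, N7} holds.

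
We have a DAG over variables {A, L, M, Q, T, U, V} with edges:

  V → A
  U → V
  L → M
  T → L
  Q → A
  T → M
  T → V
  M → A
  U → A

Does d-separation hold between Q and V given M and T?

We examine all 4 paths between Q and V:
  1. Q → A ← U → V — A:collider[blocks]; U:fork[open] ⇒ blocked
  2. Q → A ← V — A:collider[blocks] ⇒ blocked
  3. Q → A ← M ← T → V — A:collider[blocks]; M:chain[blocks]; T:fork[blocks] ⇒ blocked
  4. Q → A ← M ← L ← T → V — A:collider[blocks]; M:chain[blocks]; L:chain[open]; T:fork[blocks] ⇒ blocked
Since every path is blocked, d-separation holds.

Yes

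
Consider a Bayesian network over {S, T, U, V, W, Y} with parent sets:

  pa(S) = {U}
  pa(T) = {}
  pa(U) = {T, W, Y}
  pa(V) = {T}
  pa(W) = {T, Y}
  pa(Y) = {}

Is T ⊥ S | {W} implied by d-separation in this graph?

No

3 paths connect T and S; each must be blocked for d-separation to hold:
Path 1: T → U → S
  U is a chain and U is not conditioned on — no node blocks this path, so it is active.
Path 2: T → W → U → S
  W is a chain here and W is conditioned on, so the path is blocked at W.
Path 3: T → W ← Y → U → S
  W is a collider and W is conditioned on, which opens it; Y is a fork and Y is not conditioned on; U is a chain and U is not conditioned on — no node blocks this path, so it is active.
Since the path T → U → S is active, T and S are not d-separated given {W}.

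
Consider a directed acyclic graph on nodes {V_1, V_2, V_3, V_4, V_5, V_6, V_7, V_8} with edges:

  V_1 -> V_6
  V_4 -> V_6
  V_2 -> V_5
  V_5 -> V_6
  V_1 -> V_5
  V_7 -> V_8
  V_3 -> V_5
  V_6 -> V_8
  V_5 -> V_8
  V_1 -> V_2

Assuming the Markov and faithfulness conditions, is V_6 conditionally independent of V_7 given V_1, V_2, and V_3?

Yes — V_6 and V_7 are d-separated given {V_1, V_2, V_3}.

Enumerating the 4 paths from V_6 to V_7 and testing each for blocking by {V_1, V_2, V_3}:
  1. V_6 ← V_5 → V_8 ← V_7 — V_5:fork[open]; V_8:collider[blocks] ⇒ blocked
  2. V_6 ← V_1 → V_5 → V_8 ← V_7 — V_1:fork[blocks]; V_5:chain[open]; V_8:collider[blocks] ⇒ blocked
  3. V_6 ← V_1 → V_2 → V_5 → V_8 ← V_7 — V_1:fork[blocks]; V_2:chain[blocks]; V_5:chain[open]; V_8:collider[blocks] ⇒ blocked
  4. V_6 → V_8 ← V_7 — V_8:collider[blocks] ⇒ blocked
All paths are blocked; V_6 ⊥ V_7 | {V_1, V_2, V_3} holds.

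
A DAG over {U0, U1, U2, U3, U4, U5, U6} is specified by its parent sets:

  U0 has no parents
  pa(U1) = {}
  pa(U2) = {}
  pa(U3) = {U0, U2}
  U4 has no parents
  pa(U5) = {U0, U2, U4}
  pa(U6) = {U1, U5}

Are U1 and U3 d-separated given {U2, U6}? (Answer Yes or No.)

No

2 paths connect U1 and U3; each must be blocked for d-separation to hold:
Path 1: U1 → U6 ← U5 ← U2 → U3
  U2 is a fork here and U2 is conditioned on, so the path is blocked at U2.
Path 2: U1 → U6 ← U5 ← U0 → U3
  U6 is a collider and U6 is conditioned on, which opens it; U5 is a chain and U5 is not conditioned on; U0 is a fork and U0 is not conditioned on — no node blocks this path, so it is active.
Because an active path exists, U1 and U3 are not d-separated.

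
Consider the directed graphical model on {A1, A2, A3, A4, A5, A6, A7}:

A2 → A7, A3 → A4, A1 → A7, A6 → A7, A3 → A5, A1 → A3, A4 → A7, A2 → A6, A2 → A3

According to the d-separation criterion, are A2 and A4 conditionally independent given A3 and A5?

Enumerating the 6 paths from A2 to A4 and testing each for blocking by {A3, A5}:
  1. A2 → A7 ← A1 → A3 → A4 — A7:collider[blocks]; A1:fork[open]; A3:chain[blocks] ⇒ blocked
  2. A2 → A7 ← A4 — A7:collider[blocks] ⇒ blocked
  3. A2 → A6 → A7 ← A1 → A3 → A4 — A6:chain[open]; A7:collider[blocks]; A1:fork[open]; A3:chain[blocks] ⇒ blocked
  4. A2 → A6 → A7 ← A4 — A6:chain[open]; A7:collider[blocks] ⇒ blocked
  5. A2 → A3 ← A1 → A7 ← A4 — A3:collider[open]; A1:fork[open]; A7:collider[blocks] ⇒ blocked
  6. A2 → A3 → A4 — A3:chain[blocks] ⇒ blocked
Since every path is blocked, d-separation holds.

Yes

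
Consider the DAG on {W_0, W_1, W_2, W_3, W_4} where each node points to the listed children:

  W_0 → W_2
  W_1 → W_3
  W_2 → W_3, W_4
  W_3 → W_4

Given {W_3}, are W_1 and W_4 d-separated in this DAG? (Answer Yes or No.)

No

We examine all 2 paths between W_1 and W_4:
Path 1: W_1 → W_3 ← W_2 → W_4
  W_3 is a collider and W_3 is conditioned on, which opens it; W_2 is a fork and W_2 is not conditioned on — no node blocks this path, so it is active.
Path 2: W_1 → W_3 → W_4
  W_3 is a chain here and W_3 is conditioned on, so the path is blocked at W_3.
At least one path is unblocked, so d-separation fails.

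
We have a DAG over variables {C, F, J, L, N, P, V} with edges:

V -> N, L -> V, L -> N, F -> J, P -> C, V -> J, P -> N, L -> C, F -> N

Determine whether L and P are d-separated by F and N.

We examine all 4 paths between L and P:
Path 1: L → C ← P
  C is a collider here and neither C nor any of its descendants is conditioned on, so the collider stays closed — the path is blocked at C.
Path 2: L → V → N ← P
  V is a chain and V is not conditioned on; N is a collider and N is conditioned on, which opens it — no node blocks this path, so it is active.
Path 3: L → V → J ← F → N ← P
  J is a collider here and neither J nor any of its descendants is conditioned on, so the collider stays closed — the path is blocked at J.
Path 4: L → N ← P
  N is a collider and N is conditioned on, which opens it — no node blocks this path, so it is active.
Because an active path exists, L and P are not d-separated.

No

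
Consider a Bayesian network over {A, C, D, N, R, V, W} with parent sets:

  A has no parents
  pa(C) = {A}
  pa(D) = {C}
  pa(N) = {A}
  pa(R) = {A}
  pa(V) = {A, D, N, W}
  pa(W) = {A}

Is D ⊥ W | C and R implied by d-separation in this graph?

Enumerating the 6 paths from D to W and testing each for blocking by {C, R}:
Path 1: D → V ← N ← A → W
  V is a collider here and neither V nor any of its descendants is conditioned on, so the collider stays closed — the path is blocked at V.
Path 2: D → V ← W
  V is a collider here and neither V nor any of its descendants is conditioned on, so the collider stays closed — the path is blocked at V.
Path 3: D → V ← A → W
  V is a collider here and neither V nor any of its descendants is conditioned on, so the collider stays closed — the path is blocked at V.
Path 4: D ← C ← A → V ← W
  C is a chain here and C is conditioned on, so the path is blocked at C.
Path 5: D ← C ← A → N → V ← W
  C is a chain here and C is conditioned on, so the path is blocked at C.
Path 6: D ← C ← A → W
  C is a chain here and C is conditioned on, so the path is blocked at C.
All paths are blocked; D ⊥ W | {C, R} holds.

Yes — D and W are d-separated given {C, R}.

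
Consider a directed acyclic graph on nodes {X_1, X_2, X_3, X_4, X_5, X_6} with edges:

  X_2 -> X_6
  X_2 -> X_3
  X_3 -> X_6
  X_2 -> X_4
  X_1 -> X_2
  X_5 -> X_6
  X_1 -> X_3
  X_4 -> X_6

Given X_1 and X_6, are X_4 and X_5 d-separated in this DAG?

There are 4 undirected paths between X_4 and X_5; checking each against the conditioning set {X_1, X_6}:
Path 1: X_4 → X_6 ← X_5
  X_6 is a collider and X_6 is conditioned on, which opens it — no node blocks this path, so it is active.
Path 2: X_4 ← X_2 ← X_1 → X_3 → X_6 ← X_5
  X_1 is a fork here and X_1 is conditioned on, so the path is blocked at X_1.
Path 3: X_4 ← X_2 → X_3 → X_6 ← X_5
  X_2 is a fork and X_2 is not conditioned on; X_3 is a chain and X_3 is not conditioned on; X_6 is a collider and X_6 is conditioned on, which opens it — no node blocks this path, so it is active.
Path 4: X_4 ← X_2 → X_6 ← X_5
  X_2 is a fork and X_2 is not conditioned on; X_6 is a collider and X_6 is conditioned on, which opens it — no node blocks this path, so it is active.
Because an active path exists, X_4 and X_5 are not d-separated.

No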